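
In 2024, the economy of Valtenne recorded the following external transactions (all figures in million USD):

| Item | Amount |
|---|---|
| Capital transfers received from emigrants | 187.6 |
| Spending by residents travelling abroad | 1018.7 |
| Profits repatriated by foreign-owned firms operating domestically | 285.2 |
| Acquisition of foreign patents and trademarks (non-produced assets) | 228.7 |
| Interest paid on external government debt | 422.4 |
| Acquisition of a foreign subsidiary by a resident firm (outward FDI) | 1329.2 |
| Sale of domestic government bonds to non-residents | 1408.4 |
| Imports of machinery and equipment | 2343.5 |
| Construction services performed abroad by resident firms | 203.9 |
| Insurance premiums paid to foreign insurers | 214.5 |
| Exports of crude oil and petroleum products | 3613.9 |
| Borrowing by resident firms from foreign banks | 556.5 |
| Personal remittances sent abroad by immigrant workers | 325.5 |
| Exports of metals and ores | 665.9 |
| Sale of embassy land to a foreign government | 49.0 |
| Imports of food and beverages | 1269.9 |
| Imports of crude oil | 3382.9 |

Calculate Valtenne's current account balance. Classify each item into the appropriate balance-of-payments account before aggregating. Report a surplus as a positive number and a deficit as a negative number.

Goods: -1269.9 + 665.9 - 2343.5 - 3382.9 + 3613.9 = -2716.5
Services: 203.9 - 1018.7 - 214.5 = -1029.3
Primary income: -422.4 - 285.2 = -707.6
Secondary income: -325.5
Current account = (-2716.5) + (-1029.3) + (-707.6) + (-325.5) = -4778.9
(Excluded from the current account — capital account: capital transfers received from emigrants 187.6, acquisition of foreign patents and trademarks (non-produced assets) 228.7, sale of embassy land to a foreign government 49.0; financial account: acquisition of a foreign subsidiary by a resident firm (outward FDI) 1329.2, sale of domestic government bonds to non-residents 1408.4, borrowing by resident firms from foreign banks 556.5.)

-4778.9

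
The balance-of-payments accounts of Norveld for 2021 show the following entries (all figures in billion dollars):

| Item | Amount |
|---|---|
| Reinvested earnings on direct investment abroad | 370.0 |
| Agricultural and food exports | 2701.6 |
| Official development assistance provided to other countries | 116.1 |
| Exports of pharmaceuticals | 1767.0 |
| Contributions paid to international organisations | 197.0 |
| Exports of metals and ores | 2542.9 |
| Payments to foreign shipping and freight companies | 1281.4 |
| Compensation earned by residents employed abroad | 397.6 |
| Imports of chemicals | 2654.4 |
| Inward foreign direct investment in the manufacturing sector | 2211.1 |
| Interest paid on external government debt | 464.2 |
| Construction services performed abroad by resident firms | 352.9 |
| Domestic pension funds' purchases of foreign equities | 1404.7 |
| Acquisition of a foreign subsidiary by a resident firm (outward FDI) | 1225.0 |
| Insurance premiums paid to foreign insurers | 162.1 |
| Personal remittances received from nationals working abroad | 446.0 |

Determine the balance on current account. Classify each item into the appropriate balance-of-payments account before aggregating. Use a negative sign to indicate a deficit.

3702.8

Goods: 2701.6 + 2542.9 - 2654.4 + 1767.0 = 4357.1
Services: -1281.4 + 352.9 - 162.1 = -1090.6
Primary income: 397.6 + 370.0 - 464.2 = 303.4
Secondary income: 446.0 - 116.1 - 197.0 = 132.9
Current account = 4357.1 + (-1090.6) + 303.4 + 132.9 = 3702.8
(Excluded from the current account — financial account: inward foreign direct investment in the manufacturing sector 2211.1, domestic pension funds' purchases of foreign equities 1404.7, acquisition of a foreign subsidiary by a resident firm (outward FDI) 1225.0.)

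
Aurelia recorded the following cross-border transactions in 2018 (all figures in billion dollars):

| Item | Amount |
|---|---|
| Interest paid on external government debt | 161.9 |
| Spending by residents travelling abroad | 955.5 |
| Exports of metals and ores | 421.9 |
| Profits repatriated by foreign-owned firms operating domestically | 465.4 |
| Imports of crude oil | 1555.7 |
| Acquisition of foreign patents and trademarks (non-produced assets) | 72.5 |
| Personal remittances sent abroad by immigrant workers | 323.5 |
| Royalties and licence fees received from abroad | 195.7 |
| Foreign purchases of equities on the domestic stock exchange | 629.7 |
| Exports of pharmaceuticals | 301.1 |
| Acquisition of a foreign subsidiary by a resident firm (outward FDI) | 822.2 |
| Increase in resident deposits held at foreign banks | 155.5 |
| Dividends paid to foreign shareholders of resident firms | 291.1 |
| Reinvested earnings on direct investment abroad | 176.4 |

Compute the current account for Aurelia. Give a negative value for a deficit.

-2658.0

Goods: 301.1 - 1555.7 + 421.9 = -832.7
Services: -955.5 + 195.7 = -759.8
Primary income: -161.9 - 291.1 + 176.4 - 465.4 = -742.0
Secondary income: -323.5
Current account = (-832.7) + (-759.8) + (-742.0) + (-323.5) = -2658.0
(Excluded from the current account — capital account: acquisition of foreign patents and trademarks (non-produced assets) 72.5; financial account: foreign purchases of equities on the domestic stock exchange 629.7, acquisition of a foreign subsidiary by a resident firm (outward FDI) 822.2, increase in resident deposits held at foreign banks 155.5.)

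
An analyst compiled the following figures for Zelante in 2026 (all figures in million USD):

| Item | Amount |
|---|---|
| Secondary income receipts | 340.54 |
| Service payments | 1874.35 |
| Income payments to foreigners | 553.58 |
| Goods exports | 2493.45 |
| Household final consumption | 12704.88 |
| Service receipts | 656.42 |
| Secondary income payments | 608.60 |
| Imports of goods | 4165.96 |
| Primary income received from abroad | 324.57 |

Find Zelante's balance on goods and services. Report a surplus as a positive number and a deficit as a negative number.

-2890.44

Goods balance = 2493.45 - 4165.96 = -1672.51
Services balance = 656.42 - 1874.35 = -1217.93
Trade balance (goods + services) = -1672.51 + (-1217.93) = -2890.44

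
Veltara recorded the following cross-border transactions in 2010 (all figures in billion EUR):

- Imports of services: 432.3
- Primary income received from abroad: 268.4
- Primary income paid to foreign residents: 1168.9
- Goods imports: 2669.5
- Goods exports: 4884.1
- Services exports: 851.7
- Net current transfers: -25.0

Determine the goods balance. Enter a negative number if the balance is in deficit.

Goods balance = 4884.1 - 2669.5 = 2214.6

2214.6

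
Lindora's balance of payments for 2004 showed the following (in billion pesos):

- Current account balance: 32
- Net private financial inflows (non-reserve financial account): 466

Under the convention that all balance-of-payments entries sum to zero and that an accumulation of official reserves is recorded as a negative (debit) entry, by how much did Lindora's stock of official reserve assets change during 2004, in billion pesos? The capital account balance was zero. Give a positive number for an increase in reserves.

Official reserve transactions balance = -(32 + 466) = -498
An accumulation of reserves is recorded as a debit (negative entry), so the change in the stock of reserves is the negative of that balance.
Change in official reserves = -(-498) = 498

498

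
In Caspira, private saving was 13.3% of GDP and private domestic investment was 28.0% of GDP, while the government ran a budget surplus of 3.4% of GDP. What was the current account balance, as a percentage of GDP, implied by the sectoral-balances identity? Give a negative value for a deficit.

By the sectoral-balances identity, CA = (S_private - I) + (T - G).
Private balance = 13.3 - 28.0 = -14.7
Government balance (T - G) = 3.4
CA = -14.7 + 3.4 = -11.3

-11.3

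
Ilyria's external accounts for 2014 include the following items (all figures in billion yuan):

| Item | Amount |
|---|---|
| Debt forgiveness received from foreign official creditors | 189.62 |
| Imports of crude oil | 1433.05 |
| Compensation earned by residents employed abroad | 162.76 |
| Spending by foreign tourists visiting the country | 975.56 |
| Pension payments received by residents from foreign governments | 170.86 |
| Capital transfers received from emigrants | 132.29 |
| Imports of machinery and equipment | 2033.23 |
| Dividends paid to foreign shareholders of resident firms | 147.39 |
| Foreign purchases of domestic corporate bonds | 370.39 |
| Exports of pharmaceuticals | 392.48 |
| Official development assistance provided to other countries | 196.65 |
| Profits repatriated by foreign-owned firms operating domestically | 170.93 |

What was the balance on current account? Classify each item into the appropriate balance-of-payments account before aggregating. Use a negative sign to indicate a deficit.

-2279.59

Goods: -2033.23 - 1433.05 + 392.48 = -3073.80
Services: 975.56
Primary income: -170.93 + 162.76 - 147.39 = -155.56
Secondary income: 170.86 - 196.65 = -25.79
Current account = (-3073.80) + 975.56 + (-155.56) + (-25.79) = -2279.59
(Excluded from the current account — capital account: debt forgiveness received from foreign official creditors 189.62, capital transfers received from emigrants 132.29; financial account: foreign purchases of domestic corporate bonds 370.39.)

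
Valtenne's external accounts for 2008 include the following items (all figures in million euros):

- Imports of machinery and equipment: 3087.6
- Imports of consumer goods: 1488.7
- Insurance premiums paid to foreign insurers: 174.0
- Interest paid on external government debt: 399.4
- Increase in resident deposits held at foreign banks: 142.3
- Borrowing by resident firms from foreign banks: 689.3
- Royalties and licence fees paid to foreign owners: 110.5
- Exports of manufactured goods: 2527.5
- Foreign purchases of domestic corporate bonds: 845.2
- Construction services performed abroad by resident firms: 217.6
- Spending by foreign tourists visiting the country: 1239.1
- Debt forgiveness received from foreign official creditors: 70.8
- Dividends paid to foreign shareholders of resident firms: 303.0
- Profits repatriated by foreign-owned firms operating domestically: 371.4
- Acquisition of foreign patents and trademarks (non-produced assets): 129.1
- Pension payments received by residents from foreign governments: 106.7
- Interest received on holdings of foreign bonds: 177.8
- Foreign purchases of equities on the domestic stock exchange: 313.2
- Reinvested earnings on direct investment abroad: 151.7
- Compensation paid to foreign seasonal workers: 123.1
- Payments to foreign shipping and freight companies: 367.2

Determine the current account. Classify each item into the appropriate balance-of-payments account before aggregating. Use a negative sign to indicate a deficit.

-2004.5

Goods: -1488.7 + 2527.5 - 3087.6 = -2048.8
Services: -367.2 - 110.5 - 174.0 + 1239.1 + 217.6 = 805.0
Primary income: -371.4 + 151.7 + 177.8 - 123.1 - 303.0 - 399.4 = -867.4
Secondary income: 106.7
Current account = (-2048.8) + 805.0 + (-867.4) + 106.7 = -2004.5
(Excluded from the current account — financial account: increase in resident deposits held at foreign banks 142.3, borrowing by resident firms from foreign banks 689.3, foreign purchases of domestic corporate bonds 845.2, foreign purchases of equities on the domestic stock exchange 313.2; capital account: debt forgiveness received from foreign official creditors 70.8, acquisition of foreign patents and trademarks (non-produced assets) 129.1.)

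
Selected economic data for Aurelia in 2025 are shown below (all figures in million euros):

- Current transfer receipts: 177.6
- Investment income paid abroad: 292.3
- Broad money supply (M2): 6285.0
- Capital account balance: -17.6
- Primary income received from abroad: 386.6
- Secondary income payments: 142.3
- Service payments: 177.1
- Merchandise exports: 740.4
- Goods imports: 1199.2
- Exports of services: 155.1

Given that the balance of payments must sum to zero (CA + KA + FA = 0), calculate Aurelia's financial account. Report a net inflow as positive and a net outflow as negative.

Goods balance = 740.4 - 1199.2 = -458.8
Services balance = 155.1 - 177.1 = -22.0
Trade balance (goods + services) = -458.8 + (-22.0) = -480.8
Net primary income = 386.6 - 292.3 = 94.3
Net secondary income = 177.6 - 142.3 = 35.3
Current account = -480.8 + 94.3 + 35.3 = -351.2
Financial account = -(-351.2 + (-17.6)) = 368.8

368.8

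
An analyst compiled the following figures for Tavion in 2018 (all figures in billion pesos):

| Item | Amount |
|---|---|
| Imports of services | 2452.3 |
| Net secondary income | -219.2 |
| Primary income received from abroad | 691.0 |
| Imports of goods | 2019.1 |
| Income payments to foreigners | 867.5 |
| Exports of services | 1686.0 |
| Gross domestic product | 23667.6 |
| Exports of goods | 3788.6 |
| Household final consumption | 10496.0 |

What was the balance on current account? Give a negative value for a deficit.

607.5

Goods balance = 3788.6 - 2019.1 = 1769.5
Services balance = 1686.0 - 2452.3 = -766.3
Trade balance (goods + services) = 1769.5 + (-766.3) = 1003.2
Net primary income = 691.0 - 867.5 = -176.5
Net secondary income = -219.2
Current account = 1003.2 + (-176.5) + (-219.2) = 607.5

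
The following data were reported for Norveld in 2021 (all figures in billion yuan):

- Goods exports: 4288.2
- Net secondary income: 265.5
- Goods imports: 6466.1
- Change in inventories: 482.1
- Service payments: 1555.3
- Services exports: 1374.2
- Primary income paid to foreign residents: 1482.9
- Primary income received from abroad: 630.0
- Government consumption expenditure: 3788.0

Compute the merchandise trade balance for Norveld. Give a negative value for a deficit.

-2177.9

Goods balance = 4288.2 - 6466.1 = -2177.9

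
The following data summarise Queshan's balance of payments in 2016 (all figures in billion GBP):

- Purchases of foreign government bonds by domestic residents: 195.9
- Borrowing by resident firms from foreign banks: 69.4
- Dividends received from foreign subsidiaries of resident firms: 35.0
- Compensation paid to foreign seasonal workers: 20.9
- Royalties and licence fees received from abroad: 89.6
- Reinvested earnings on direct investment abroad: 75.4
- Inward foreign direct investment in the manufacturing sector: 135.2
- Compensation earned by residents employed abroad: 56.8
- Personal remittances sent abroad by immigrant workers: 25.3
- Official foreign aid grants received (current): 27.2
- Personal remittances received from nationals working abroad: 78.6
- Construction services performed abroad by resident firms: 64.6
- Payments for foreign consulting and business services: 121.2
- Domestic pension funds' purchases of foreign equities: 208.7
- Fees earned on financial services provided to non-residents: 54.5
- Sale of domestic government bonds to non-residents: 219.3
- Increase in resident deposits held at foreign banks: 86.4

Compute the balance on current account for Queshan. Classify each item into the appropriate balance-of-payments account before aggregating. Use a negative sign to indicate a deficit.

314.3

Services: 54.5 + 89.6 - 121.2 + 64.6 = 87.5
Primary income: -20.9 + 56.8 + 75.4 + 35.0 = 146.3
Secondary income: -25.3 + 78.6 + 27.2 = 80.5
Current account = 87.5 + 146.3 + 80.5 = 314.3
(Excluded from the current account — financial account: purchases of foreign government bonds by domestic residents 195.9, borrowing by resident firms from foreign banks 69.4, inward foreign direct investment in the manufacturing sector 135.2, domestic pension funds' purchases of foreign equities 208.7, sale of domestic government bonds to non-residents 219.3, increase in resident deposits held at foreign banks 86.4.)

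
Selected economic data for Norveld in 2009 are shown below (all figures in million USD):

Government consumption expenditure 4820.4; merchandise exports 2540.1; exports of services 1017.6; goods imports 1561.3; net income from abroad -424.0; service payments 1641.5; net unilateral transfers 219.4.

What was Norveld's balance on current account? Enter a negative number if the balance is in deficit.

Goods balance = 2540.1 - 1561.3 = 978.8
Services balance = 1017.6 - 1641.5 = -623.9
Trade balance (goods + services) = 978.8 + (-623.9) = 354.9
Net primary income = -424.0
Net secondary income = 219.4
Current account = 354.9 + (-424.0) + 219.4 = 150.3

150.3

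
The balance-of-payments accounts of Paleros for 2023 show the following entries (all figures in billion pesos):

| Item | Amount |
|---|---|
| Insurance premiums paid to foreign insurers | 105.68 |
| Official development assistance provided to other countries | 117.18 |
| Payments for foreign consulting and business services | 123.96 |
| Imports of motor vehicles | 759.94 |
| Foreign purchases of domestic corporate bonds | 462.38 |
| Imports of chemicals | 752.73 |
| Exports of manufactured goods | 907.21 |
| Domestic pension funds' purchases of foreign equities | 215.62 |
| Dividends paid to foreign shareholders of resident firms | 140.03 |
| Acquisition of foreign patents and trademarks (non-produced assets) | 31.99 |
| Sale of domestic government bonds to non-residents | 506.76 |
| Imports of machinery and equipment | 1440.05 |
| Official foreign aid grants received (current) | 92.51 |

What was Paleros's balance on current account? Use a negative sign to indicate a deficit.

Goods: 907.21 - 759.94 - 1440.05 - 752.73 = -2045.51
Services: -105.68 - 123.96 = -229.64
Primary income: -140.03
Secondary income: 92.51 - 117.18 = -24.67
Current account = (-2045.51) + (-229.64) + (-140.03) + (-24.67) = -2439.85
(Excluded from the current account — financial account: foreign purchases of domestic corporate bonds 462.38, domestic pension funds' purchases of foreign equities 215.62, sale of domestic government bonds to non-residents 506.76; capital account: acquisition of foreign patents and trademarks (non-produced assets) 31.99.)

-2439.85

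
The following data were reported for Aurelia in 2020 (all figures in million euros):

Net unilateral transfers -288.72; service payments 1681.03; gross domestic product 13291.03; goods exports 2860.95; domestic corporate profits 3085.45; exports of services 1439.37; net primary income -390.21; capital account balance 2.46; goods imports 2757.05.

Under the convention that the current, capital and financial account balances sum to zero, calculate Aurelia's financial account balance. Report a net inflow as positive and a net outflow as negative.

Goods balance = 2860.95 - 2757.05 = 103.90
Services balance = 1439.37 - 1681.03 = -241.66
Trade balance (goods + services) = 103.90 + (-241.66) = -137.76
Net primary income = -390.21
Net secondary income = -288.72
Current account = -137.76 + (-390.21) + (-288.72) = -816.69
Financial account = -(-816.69 + 2.46) = 814.23

814.23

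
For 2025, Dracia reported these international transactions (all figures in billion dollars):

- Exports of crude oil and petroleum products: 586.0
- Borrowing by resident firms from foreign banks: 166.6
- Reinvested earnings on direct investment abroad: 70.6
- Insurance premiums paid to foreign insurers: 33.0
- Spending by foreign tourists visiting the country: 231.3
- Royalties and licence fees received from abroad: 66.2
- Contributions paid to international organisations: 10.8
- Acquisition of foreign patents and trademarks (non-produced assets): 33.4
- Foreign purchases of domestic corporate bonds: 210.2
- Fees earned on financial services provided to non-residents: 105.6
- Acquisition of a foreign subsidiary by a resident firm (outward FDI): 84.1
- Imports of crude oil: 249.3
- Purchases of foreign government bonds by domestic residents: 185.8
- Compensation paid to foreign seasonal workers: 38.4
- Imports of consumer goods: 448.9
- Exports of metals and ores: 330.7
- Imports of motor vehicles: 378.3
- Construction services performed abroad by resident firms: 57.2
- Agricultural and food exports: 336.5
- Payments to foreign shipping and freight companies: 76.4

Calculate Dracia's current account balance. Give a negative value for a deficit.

Goods: 586.0 - 249.3 + 330.7 + 336.5 - 448.9 - 378.3 = 176.7
Services: -76.4 + 66.2 + 105.6 + 231.3 + 57.2 - 33.0 = 350.9
Primary income: 70.6 - 38.4 = 32.2
Secondary income: -10.8
Current account = 176.7 + 350.9 + 32.2 + (-10.8) = 549.0
(Excluded from the current account — financial account: borrowing by resident firms from foreign banks 166.6, foreign purchases of domestic corporate bonds 210.2, acquisition of a foreign subsidiary by a resident firm (outward FDI) 84.1, purchases of foreign government bonds by domestic residents 185.8; capital account: acquisition of foreign patents and trademarks (non-produced assets) 33.4.)

549.0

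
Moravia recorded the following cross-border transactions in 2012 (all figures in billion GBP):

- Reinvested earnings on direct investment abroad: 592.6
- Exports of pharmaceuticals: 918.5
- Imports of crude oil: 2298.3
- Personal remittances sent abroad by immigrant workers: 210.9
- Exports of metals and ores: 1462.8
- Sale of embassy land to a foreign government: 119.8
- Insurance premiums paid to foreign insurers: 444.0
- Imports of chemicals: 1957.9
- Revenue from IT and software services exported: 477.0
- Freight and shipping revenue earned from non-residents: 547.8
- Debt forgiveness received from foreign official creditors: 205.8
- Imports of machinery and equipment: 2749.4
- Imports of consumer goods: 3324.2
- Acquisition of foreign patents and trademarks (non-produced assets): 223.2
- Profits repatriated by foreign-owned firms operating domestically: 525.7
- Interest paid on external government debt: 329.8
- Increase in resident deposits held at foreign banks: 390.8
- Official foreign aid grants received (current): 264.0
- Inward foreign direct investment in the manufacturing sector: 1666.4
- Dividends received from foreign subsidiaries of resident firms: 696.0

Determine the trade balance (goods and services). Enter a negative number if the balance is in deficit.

Goods: -2749.4 - 1957.9 - 2298.3 + 1462.8 - 3324.2 + 918.5 = -7948.5
Services: 477.0 - 444.0 + 547.8 = 580.8
Trade balance = -7948.5 + 580.8 = -7367.7
(Excluded from the trade balance — primary income: reinvested earnings on direct investment abroad 592.6, profits repatriated by foreign-owned firms operating domestically 525.7, interest paid on external government debt 329.8, dividends received from foreign subsidiaries of resident firms 696.0; secondary income: personal remittances sent abroad by immigrant workers 210.9, official foreign aid grants received (current) 264.0; capital account: sale of embassy land to a foreign government 119.8, debt forgiveness received from foreign official creditors 205.8, acquisition of foreign patents and trademarks (non-produced assets) 223.2; financial account: increase in resident deposits held at foreign banks 390.8, inward foreign direct investment in the manufacturing sector 1666.4.)

-7367.7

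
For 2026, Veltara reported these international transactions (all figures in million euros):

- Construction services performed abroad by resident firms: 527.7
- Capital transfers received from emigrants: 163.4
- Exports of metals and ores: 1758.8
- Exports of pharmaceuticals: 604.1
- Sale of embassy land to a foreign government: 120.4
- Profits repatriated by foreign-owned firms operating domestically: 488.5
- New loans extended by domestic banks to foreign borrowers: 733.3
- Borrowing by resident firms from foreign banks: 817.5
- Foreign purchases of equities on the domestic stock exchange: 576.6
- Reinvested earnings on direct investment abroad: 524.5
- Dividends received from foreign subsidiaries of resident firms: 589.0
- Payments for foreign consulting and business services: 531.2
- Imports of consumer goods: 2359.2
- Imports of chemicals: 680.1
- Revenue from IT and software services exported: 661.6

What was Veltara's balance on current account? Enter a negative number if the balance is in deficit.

606.7

Goods: 604.1 + 1758.8 - 2359.2 - 680.1 = -676.4
Services: 661.6 - 531.2 + 527.7 = 658.1
Primary income: 589.0 + 524.5 - 488.5 = 625.0
Current account = (-676.4) + 658.1 + 625.0 = 606.7
(Excluded from the current account — capital account: capital transfers received from emigrants 163.4, sale of embassy land to a foreign government 120.4; financial account: new loans extended by domestic banks to foreign borrowers 733.3, borrowing by resident firms from foreign banks 817.5, foreign purchases of equities on the domestic stock exchange 576.6.)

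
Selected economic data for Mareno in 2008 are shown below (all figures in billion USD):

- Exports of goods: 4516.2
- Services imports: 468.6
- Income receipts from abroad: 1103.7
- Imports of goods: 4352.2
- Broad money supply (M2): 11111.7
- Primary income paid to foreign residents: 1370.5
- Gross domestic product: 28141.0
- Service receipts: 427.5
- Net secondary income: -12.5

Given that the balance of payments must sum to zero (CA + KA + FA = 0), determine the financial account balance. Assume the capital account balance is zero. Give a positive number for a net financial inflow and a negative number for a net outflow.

156.4

Goods balance = 4516.2 - 4352.2 = 164.0
Services balance = 427.5 - 468.6 = -41.1
Trade balance (goods + services) = 164.0 + (-41.1) = 122.9
Net primary income = 1103.7 - 1370.5 = -266.8
Net secondary income = -12.5
Current account = 122.9 + (-266.8) + (-12.5) = -156.4
Financial account = -(-156.4) = 156.4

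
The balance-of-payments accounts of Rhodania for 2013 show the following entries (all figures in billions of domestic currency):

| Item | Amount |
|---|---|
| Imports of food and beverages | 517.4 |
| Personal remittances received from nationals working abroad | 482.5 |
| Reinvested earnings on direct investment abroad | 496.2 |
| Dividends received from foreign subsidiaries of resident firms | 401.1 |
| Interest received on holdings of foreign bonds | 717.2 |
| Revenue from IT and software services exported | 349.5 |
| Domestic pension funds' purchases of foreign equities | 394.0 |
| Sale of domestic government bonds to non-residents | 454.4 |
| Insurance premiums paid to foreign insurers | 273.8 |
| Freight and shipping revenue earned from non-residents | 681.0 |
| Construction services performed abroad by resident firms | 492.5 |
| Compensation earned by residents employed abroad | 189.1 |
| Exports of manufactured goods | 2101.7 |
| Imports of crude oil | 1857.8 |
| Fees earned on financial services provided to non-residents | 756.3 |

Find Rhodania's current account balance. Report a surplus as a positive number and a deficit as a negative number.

4018.1

Goods: -517.4 + 2101.7 - 1857.8 = -273.5
Services: -273.8 + 681.0 + 349.5 + 756.3 + 492.5 = 2005.5
Primary income: 189.1 + 496.2 + 401.1 + 717.2 = 1803.6
Secondary income: 482.5
Current account = (-273.5) + 2005.5 + 1803.6 + 482.5 = 4018.1
(Excluded from the current account — financial account: domestic pension funds' purchases of foreign equities 394.0, sale of domestic government bonds to non-residents 454.4.)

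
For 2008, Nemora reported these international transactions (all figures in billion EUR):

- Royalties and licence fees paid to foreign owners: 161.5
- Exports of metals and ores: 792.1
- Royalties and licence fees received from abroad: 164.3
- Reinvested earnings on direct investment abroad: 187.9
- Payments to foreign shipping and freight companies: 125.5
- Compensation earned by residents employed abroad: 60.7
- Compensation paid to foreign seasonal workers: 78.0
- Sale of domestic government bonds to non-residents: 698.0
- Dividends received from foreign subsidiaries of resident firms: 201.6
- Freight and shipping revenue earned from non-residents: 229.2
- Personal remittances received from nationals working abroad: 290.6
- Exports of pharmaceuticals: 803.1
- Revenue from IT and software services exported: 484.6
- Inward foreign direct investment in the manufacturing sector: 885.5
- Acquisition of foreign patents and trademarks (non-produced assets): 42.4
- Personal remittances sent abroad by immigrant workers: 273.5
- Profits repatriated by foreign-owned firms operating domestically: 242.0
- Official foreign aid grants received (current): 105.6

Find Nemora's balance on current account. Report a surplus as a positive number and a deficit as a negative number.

2439.2

Goods: 792.1 + 803.1 = 1595.2
Services: 229.2 - 161.5 - 125.5 + 164.3 + 484.6 = 591.1
Primary income: 201.6 - 78.0 + 187.9 + 60.7 - 242.0 = 130.2
Secondary income: -273.5 + 105.6 + 290.6 = 122.7
Current account = 1595.2 + 591.1 + 130.2 + 122.7 = 2439.2
(Excluded from the current account — financial account: sale of domestic government bonds to non-residents 698.0, inward foreign direct investment in the manufacturing sector 885.5; capital account: acquisition of foreign patents and trademarks (non-produced assets) 42.4.)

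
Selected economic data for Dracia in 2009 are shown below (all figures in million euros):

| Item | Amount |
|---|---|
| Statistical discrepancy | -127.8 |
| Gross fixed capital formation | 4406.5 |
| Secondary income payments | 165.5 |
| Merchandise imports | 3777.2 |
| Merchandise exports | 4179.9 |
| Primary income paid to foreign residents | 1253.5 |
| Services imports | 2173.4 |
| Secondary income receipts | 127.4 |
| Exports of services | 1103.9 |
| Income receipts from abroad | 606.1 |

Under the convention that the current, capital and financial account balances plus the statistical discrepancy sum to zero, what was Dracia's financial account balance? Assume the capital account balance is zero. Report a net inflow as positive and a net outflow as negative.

Goods balance = 4179.9 - 3777.2 = 402.7
Services balance = 1103.9 - 2173.4 = -1069.5
Trade balance (goods + services) = 402.7 + (-1069.5) = -666.8
Net primary income = 606.1 - 1253.5 = -647.4
Net secondary income = 127.4 - 165.5 = -38.1
Current account = -666.8 + (-647.4) + (-38.1) = -1352.3
Financial account = -(-1352.3 + (-127.8)) = 1480.1

1480.1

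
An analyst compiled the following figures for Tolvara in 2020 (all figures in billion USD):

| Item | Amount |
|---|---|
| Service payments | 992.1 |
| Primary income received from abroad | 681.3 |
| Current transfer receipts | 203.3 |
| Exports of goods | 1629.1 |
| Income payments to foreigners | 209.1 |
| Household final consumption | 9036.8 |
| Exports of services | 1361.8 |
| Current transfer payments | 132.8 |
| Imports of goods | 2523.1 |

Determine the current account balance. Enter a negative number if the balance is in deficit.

Goods balance = 1629.1 - 2523.1 = -894.0
Services balance = 1361.8 - 992.1 = 369.7
Trade balance (goods + services) = -894.0 + 369.7 = -524.3
Net primary income = 681.3 - 209.1 = 472.2
Net secondary income = 203.3 - 132.8 = 70.5
Current account = -524.3 + 472.2 + 70.5 = 18.4

18.4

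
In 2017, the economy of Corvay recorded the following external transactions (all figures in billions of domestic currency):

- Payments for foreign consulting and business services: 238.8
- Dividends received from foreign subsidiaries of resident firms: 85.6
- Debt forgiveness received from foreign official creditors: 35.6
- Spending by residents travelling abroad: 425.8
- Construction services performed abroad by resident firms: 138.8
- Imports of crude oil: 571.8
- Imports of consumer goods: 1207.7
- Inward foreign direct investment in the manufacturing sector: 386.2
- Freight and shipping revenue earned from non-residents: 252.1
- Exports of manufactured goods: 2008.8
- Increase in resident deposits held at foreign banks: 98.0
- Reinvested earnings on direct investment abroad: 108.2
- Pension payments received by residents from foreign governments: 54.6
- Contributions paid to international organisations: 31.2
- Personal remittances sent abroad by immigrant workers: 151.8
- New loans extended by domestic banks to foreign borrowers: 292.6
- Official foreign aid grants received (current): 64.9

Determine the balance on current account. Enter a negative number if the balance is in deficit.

Goods: -1207.7 - 571.8 + 2008.8 = 229.3
Services: -238.8 + 138.8 + 252.1 - 425.8 = -273.7
Primary income: 85.6 + 108.2 = 193.8
Secondary income: 64.9 - 31.2 + 54.6 - 151.8 = -63.5
Current account = 229.3 + (-273.7) + 193.8 + (-63.5) = 85.9
(Excluded from the current account — capital account: debt forgiveness received from foreign official creditors 35.6; financial account: inward foreign direct investment in the manufacturing sector 386.2, increase in resident deposits held at foreign banks 98.0, new loans extended by domestic banks to foreign borrowers 292.6.)

85.9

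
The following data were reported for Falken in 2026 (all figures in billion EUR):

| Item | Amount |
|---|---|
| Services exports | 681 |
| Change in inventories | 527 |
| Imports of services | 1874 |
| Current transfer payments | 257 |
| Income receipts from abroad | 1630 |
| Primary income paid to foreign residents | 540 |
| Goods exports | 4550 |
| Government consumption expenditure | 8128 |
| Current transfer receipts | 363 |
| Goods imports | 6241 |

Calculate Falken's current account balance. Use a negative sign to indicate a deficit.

Goods balance = 4550 - 6241 = -1691
Services balance = 681 - 1874 = -1193
Trade balance (goods + services) = -1691 + (-1193) = -2884
Net primary income = 1630 - 540 = 1090
Net secondary income = 363 - 257 = 106
Current account = -2884 + 1090 + 106 = -1688

-1688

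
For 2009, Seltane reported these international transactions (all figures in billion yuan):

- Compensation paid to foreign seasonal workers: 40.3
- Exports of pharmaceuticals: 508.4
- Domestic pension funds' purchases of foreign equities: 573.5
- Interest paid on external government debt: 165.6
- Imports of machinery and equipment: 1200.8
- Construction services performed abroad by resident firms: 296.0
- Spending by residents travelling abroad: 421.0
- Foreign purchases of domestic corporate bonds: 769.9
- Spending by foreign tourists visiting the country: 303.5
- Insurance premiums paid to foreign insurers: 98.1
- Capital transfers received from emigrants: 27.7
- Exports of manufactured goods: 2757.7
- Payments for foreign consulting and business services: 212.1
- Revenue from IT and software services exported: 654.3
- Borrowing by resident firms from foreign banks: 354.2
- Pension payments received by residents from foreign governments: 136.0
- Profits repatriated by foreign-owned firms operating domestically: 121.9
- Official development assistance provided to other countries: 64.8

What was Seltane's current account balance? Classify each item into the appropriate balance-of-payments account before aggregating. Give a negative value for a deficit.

Goods: 508.4 + 2757.7 - 1200.8 = 2065.3
Services: -421.0 + 296.0 + 654.3 - 98.1 + 303.5 - 212.1 = 522.6
Primary income: -40.3 - 165.6 - 121.9 = -327.8
Secondary income: 136.0 - 64.8 = 71.2
Current account = 2065.3 + 522.6 + (-327.8) + 71.2 = 2331.3
(Excluded from the current account — financial account: domestic pension funds' purchases of foreign equities 573.5, foreign purchases of domestic corporate bonds 769.9, borrowing by resident firms from foreign banks 354.2; capital account: capital transfers received from emigrants 27.7.)

2331.3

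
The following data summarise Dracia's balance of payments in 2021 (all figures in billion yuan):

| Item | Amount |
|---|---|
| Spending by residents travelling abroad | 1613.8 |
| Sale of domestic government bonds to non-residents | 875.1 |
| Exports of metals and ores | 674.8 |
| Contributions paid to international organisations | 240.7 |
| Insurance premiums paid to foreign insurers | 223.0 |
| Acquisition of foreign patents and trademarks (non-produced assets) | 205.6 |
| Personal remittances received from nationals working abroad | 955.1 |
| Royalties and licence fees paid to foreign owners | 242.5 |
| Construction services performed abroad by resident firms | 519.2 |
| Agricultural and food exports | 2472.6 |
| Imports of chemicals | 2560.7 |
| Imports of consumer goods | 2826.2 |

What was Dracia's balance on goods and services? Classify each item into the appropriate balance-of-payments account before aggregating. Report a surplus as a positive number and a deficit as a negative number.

Goods: -2560.7 + 2472.6 + 674.8 - 2826.2 = -2239.5
Services: 519.2 - 1613.8 - 242.5 - 223.0 = -1560.1
Trade balance = -2239.5 + (-1560.1) = -3799.6
(Excluded from the trade balance — financial account: sale of domestic government bonds to non-residents 875.1; secondary income: contributions paid to international organisations 240.7, personal remittances received from nationals working abroad 955.1; capital account: acquisition of foreign patents and trademarks (non-produced assets) 205.6.)

-3799.6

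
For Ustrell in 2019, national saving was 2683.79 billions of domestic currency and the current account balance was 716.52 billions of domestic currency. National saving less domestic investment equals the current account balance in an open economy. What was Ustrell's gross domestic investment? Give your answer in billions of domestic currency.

I = S - CA = 2683.79 - 716.52 = 1967.27

1967.27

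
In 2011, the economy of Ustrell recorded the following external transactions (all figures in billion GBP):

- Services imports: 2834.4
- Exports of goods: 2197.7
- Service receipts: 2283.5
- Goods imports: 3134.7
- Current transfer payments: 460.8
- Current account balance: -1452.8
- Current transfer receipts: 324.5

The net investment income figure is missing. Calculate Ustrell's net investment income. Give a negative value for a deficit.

171.4

Current account = goods balance + services balance + net primary income + net secondary income
Sum of the known components = -1624.2
Net investment income = CA - (known components) = -1452.8 - (-1624.2) = 171.4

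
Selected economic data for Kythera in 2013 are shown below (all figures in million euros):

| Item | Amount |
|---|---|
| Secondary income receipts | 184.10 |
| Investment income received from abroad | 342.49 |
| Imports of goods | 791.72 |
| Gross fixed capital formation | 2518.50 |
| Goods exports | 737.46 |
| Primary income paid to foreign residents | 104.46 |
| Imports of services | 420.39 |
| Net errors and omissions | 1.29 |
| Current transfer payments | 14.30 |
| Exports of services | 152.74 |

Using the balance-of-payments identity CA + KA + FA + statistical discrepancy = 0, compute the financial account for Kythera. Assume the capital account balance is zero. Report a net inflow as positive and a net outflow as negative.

-87.21

Goods balance = 737.46 - 791.72 = -54.26
Services balance = 152.74 - 420.39 = -267.65
Trade balance (goods + services) = -54.26 + (-267.65) = -321.91
Net primary income = 342.49 - 104.46 = 238.03
Net secondary income = 184.10 - 14.30 = 169.80
Current account = -321.91 + 238.03 + 169.80 = 85.92
Financial account = -(85.92 + 1.29) = -87.21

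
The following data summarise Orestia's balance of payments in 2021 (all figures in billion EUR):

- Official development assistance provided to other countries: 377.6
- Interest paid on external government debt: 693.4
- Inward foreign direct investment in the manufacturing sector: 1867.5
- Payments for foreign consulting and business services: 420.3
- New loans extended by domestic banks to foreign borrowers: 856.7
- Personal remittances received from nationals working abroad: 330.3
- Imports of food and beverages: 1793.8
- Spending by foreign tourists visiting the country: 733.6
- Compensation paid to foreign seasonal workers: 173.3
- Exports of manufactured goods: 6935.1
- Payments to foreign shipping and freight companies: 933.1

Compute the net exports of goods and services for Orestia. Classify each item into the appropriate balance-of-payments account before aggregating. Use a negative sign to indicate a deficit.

Goods: -1793.8 + 6935.1 = 5141.3
Services: -420.3 - 933.1 + 733.6 = -619.8
Trade balance = 5141.3 + (-619.8) = 4521.5
(Excluded from the trade balance — secondary income: official development assistance provided to other countries 377.6, personal remittances received from nationals working abroad 330.3; primary income: interest paid on external government debt 693.4, compensation paid to foreign seasonal workers 173.3; financial account: inward foreign direct investment in the manufacturing sector 1867.5, new loans extended by domestic banks to foreign borrowers 856.7.)

4521.5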